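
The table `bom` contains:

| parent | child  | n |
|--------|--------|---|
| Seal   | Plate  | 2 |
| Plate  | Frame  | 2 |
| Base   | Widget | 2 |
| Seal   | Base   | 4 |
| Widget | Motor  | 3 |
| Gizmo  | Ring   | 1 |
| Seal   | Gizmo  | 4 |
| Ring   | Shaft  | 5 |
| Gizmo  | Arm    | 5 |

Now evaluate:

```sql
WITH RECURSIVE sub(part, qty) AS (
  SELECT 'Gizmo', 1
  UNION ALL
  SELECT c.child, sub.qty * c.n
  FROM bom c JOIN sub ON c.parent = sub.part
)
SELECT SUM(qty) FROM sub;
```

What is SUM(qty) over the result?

12

Base: (Gizmo, qty=1).
Iteration 1: components of {Gizmo} -> Arm = 1*5 = 5, Ring = 1*1 = 1.
Iteration 2: components of {Arm,Ring} -> Shaft = 1*5 = 5.
Iteration 3: no further components; recursion stops.
SUM(qty) = 1 + 5 + 1 + 5 = 12.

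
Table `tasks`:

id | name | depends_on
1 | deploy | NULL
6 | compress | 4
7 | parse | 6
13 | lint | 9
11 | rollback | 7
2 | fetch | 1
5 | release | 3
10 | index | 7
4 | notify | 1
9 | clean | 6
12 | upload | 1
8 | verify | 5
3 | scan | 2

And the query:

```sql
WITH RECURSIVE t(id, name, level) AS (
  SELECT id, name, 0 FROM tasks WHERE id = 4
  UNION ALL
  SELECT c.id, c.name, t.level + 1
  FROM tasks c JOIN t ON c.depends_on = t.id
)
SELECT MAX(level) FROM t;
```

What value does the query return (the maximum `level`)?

3

Base: id=4 (notify) at level 0.
Iteration 1: rows with depends_on in {4} -> compress (id 6, level 1).
Iteration 2: rows with depends_on in {6} -> parse (id 7, level 2), clean (id 9, level 2).
Iteration 3: rows with depends_on in {7,9} -> index (id 10, level 3), rollback (id 11, level 3), lint (id 13, level 3).
Iteration 4: no rows with depends_on in {10,11,13}; recursion stops.
level values: 0, 1, 2, 2, 3, 3, 3; the maximum is 3.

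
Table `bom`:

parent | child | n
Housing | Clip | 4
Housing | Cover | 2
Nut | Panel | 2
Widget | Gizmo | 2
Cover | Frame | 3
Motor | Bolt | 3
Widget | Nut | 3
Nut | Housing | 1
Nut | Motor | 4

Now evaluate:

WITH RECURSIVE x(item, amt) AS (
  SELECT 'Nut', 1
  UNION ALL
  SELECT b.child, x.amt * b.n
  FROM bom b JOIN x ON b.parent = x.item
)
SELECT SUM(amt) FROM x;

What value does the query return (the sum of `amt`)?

Base: (Nut, amt=1).
Iteration 1: components of {Nut} -> Housing = 1*1 = 1, Motor = 1*4 = 4, Panel = 1*2 = 2.
Iteration 2: components of {Housing,Motor,Panel} -> Bolt = 4*3 = 12, Clip = 1*4 = 4, Cover = 1*2 = 2.
Iteration 3: components of {Bolt,Clip,Cover} -> Frame = 2*3 = 6.
Iteration 4: no further components; recursion stops.
SUM(amt) = 1 + 1 + 4 + 2 + 2 + 4 + 12 + 6 = 32.

32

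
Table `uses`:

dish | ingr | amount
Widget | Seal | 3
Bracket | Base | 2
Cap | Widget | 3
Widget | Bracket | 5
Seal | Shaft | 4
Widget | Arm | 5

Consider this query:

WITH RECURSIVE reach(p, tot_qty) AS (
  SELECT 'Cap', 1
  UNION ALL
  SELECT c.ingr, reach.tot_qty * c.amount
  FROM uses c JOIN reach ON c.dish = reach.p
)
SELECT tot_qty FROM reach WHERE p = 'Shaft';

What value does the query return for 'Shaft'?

Base: (Cap, tot_qty=1).
Iteration 1: components of {Cap} -> Widget = 1*3 = 3.
Iteration 2: components of {Widget} -> Arm = 3*5 = 15, Bracket = 3*5 = 15, Seal = 3*3 = 9.
Iteration 3: components of {Arm,Bracket,Seal} -> Base = 15*2 = 30, Shaft = 9*4 = 36.
Iteration 4: no further components; recursion stops.

36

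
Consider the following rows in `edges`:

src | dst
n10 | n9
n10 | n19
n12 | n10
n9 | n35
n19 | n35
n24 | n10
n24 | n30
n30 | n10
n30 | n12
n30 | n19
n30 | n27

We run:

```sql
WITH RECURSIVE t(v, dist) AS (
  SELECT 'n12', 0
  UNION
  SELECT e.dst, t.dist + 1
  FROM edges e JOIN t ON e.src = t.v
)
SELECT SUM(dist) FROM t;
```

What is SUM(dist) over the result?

Base: (n12, dist=0).
Iteration 1: edges from {n12} -> (n10, dist=1).
Iteration 2: edges from {n10} -> (n19, dist=2), (n9, dist=2).
Iteration 3: edges from {n19,n9} -> (n35, dist=3). [UNION drops 1 duplicate row(s)]
Iteration 4: no outgoing edges from {n35}; recursion stops.
SUM(dist) = 0 + 1 + 2 + 2 + 3 = 8.

8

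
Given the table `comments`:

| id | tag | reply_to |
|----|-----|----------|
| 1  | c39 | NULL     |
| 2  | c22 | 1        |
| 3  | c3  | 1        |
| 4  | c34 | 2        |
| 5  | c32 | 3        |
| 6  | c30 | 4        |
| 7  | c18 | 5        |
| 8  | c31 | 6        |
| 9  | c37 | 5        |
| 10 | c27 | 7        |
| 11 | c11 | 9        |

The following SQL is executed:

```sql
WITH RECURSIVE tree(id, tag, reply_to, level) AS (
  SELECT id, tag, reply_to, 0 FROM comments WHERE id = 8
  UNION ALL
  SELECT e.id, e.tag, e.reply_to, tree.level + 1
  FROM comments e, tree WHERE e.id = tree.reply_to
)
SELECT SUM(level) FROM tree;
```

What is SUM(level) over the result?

10

Base: id=8 (c31), reply_to=6, level 0.
Iteration 1: join on id=6 -> c30 (id 6, reply_to=4, level 1).
Iteration 2: join on id=4 -> c34 (id 4, reply_to=2, level 2).
Iteration 3: join on id=2 -> c22 (id 2, reply_to=1, level 3).
Iteration 4: join on id=1 -> c39 (id 1, reply_to=NULL, level 4).
Iteration 5: reply_to is NULL; no match; recursion stops.
SUM(level) = 0 + 1 + 2 + 3 + 4 = 10.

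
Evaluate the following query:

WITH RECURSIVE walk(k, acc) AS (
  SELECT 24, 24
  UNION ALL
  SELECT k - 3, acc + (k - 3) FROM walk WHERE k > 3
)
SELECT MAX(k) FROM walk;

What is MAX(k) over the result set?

Base: k=24, acc=24.
Iteration 1: 24 > 3 holds -> k = 24 - 3 = 21, acc = 24 + 21 = 45.
Iteration 2: 21 > 3 holds -> k = 21 - 3 = 18, acc = 45 + 18 = 63.
Iteration 3: 18 > 3 holds -> k = 18 - 3 = 15, acc = 63 + 15 = 78.
Iteration 4: 15 > 3 holds -> k = 15 - 3 = 12, acc = 78 + 12 = 90.
Iteration 5: 12 > 3 holds -> k = 12 - 3 = 9, acc = 90 + 9 = 99.
Iteration 6: 9 > 3 holds -> k = 9 - 3 = 6, acc = 99 + 6 = 105.
Iteration 7: 6 > 3 holds -> k = 6 - 3 = 3, acc = 105 + 3 = 108.
Iteration 8: 3 > 3 fails; recursion stops.
k values: 24, 21, 18, 15, 12, 9, 6, 3; the maximum is 24.

24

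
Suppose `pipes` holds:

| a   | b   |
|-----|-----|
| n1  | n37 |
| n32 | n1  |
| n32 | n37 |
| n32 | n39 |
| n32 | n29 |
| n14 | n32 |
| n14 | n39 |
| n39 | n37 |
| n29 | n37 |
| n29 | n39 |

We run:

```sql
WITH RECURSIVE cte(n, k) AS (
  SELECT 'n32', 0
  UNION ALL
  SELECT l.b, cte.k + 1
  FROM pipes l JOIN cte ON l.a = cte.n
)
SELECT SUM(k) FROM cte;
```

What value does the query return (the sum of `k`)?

15

Base: (n32, k=0).
Iteration 1: edges from {n32} -> (n1, k=1), (n29, k=1), (n37, k=1), (n39, k=1).
Iteration 2: edges from {n1,n29,n37,n39} -> (n37, k=2) x3, (n39, k=2). [UNION ALL keeps all 4 new rows, including repeats]
Iteration 3: edges from {n37,n39} -> (n37, k=3).
Iteration 4: no outgoing edges from {n37}; recursion stops.
SUM(k) = 0 + 1 + 1 + 1 + 1 + 2 + 2 + 2 + 2 + 3 = 15.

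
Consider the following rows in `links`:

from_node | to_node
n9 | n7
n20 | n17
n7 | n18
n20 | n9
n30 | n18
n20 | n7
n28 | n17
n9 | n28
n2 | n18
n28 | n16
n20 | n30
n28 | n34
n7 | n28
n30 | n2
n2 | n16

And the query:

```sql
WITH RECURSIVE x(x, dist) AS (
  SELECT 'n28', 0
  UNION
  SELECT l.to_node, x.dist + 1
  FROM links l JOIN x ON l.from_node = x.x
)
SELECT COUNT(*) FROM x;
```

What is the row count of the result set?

4

Base: (n28, dist=0).
Iteration 1: edges from {n28} -> (n16, dist=1), (n17, dist=1), (n34, dist=1).
Iteration 2: no outgoing edges from {n16,n17,n34}; recursion stops.
Total rows emitted: 4.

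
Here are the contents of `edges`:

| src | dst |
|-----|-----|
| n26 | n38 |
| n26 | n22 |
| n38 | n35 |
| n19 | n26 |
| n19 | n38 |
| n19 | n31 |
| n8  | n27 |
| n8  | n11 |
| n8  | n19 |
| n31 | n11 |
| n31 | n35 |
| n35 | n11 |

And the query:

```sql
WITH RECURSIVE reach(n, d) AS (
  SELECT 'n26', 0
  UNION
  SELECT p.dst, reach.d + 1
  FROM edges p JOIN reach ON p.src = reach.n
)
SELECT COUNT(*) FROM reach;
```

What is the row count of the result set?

Base: (n26, d=0).
Iteration 1: edges from {n26} -> (n22, d=1), (n38, d=1).
Iteration 2: edges from {n22,n38} -> (n35, d=2).
Iteration 3: edges from {n35} -> (n11, d=3).
Iteration 4: no outgoing edges from {n11}; recursion stops.
Total rows emitted: 5.

5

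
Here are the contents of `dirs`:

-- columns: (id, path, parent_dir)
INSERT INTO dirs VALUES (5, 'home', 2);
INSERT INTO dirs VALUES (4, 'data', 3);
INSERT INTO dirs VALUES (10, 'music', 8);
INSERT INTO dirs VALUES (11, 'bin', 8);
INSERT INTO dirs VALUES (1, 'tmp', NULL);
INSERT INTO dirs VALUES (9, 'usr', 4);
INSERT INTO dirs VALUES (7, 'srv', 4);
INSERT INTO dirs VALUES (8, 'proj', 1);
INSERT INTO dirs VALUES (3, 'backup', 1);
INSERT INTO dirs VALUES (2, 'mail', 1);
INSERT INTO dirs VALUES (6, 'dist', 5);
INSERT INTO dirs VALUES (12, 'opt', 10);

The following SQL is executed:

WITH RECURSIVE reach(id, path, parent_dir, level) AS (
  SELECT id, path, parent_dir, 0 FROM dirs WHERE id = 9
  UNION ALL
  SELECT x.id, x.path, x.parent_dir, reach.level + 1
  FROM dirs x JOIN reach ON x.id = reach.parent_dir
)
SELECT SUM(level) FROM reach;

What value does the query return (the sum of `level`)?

Base: id=9 (usr), parent_dir=4, level 0.
Iteration 1: join on id=4 -> data (id 4, parent_dir=3, level 1).
Iteration 2: join on id=3 -> backup (id 3, parent_dir=1, level 2).
Iteration 3: join on id=1 -> tmp (id 1, parent_dir=NULL, level 3).
Iteration 4: parent_dir is NULL; no match; recursion stops.
SUM(level) = 0 + 1 + 2 + 3 = 6.

6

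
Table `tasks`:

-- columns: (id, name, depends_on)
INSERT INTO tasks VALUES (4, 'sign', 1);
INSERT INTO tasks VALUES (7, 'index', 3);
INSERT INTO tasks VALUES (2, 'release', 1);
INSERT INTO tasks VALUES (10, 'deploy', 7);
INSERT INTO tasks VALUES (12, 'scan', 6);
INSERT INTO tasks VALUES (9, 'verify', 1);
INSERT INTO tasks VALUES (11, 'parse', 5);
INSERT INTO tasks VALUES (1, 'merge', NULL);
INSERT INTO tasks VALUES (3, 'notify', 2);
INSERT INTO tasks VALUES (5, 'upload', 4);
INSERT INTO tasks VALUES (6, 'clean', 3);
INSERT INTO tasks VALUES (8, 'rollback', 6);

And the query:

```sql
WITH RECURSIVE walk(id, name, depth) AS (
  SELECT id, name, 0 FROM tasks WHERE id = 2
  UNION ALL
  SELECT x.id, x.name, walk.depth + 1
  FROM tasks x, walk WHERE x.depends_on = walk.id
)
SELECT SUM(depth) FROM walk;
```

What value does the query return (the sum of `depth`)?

14

Base: id=2 (release) at depth 0.
Iteration 1: rows with depends_on in {2} -> notify (id 3, depth 1).
Iteration 2: rows with depends_on in {3} -> clean (id 6, depth 2), index (id 7, depth 2).
Iteration 3: rows with depends_on in {6,7} -> rollback (id 8, depth 3), deploy (id 10, depth 3), scan (id 12, depth 3).
Iteration 4: no rows with depends_on in {8,10,12}; recursion stops.
SUM(depth) = 0 + 1 + 2 + 2 + 3 + 3 + 3 = 14.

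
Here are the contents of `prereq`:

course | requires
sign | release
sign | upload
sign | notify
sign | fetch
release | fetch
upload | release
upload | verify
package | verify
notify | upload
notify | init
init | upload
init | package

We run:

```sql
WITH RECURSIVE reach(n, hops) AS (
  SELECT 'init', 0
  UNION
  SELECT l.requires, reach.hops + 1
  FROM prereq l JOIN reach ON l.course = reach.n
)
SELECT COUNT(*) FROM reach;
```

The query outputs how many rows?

6

Base: (init, hops=0).
Iteration 1: edges from {init} -> (package, hops=1), (upload, hops=1).
Iteration 2: edges from {package,upload} -> (release, hops=2), (verify, hops=2). [UNION drops 1 duplicate row(s)]
Iteration 3: edges from {release,verify} -> (fetch, hops=3).
Iteration 4: no outgoing edges from {fetch}; recursion stops.
Total rows emitted: 6.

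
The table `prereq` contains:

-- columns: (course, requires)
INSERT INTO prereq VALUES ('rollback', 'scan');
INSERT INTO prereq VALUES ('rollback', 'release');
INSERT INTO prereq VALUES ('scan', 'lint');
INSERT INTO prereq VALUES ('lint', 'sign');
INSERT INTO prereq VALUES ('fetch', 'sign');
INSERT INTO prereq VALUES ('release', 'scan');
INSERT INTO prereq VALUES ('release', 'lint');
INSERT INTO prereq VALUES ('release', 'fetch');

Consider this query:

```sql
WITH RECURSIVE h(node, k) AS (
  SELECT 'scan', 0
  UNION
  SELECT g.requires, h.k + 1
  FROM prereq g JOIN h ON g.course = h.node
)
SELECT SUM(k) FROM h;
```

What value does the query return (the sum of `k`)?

3

Base: (scan, k=0).
Iteration 1: edges from {scan} -> (lint, k=1).
Iteration 2: edges from {lint} -> (sign, k=2).
Iteration 3: no outgoing edges from {sign}; recursion stops.
SUM(k) = 0 + 1 + 2 = 3.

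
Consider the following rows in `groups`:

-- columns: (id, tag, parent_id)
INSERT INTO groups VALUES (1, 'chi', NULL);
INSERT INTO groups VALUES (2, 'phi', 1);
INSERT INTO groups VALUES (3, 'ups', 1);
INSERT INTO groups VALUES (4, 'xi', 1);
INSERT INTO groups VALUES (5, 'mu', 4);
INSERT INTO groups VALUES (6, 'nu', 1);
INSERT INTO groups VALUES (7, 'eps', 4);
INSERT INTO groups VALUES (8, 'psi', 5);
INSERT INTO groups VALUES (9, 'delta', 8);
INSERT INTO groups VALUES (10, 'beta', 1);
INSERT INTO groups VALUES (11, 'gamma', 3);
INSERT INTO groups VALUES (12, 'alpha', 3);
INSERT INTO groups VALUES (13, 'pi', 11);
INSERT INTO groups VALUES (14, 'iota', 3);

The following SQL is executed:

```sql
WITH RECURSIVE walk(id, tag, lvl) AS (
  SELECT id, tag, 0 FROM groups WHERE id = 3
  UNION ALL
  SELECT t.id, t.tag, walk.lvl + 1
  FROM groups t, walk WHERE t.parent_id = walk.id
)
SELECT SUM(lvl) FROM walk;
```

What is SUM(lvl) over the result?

5

Base: id=3 (ups) at lvl 0.
Iteration 1: rows with parent_id in {3} -> gamma (id 11, lvl 1), alpha (id 12, lvl 1), iota (id 14, lvl 1).
Iteration 2: rows with parent_id in {11,12,14} -> pi (id 13, lvl 2).
Iteration 3: no rows with parent_id in {13}; recursion stops.
SUM(lvl) = 0 + 1 + 1 + 1 + 2 = 5.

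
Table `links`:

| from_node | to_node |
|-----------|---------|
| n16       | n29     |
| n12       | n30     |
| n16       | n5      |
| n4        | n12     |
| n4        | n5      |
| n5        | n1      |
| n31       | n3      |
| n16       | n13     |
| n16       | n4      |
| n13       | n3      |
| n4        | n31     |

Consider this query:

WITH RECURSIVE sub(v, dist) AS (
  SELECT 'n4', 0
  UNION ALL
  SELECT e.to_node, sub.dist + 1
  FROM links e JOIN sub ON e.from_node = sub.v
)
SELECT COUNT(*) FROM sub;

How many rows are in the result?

Base: (n4, dist=0).
Iteration 1: edges from {n4} -> (n12, dist=1), (n31, dist=1), (n5, dist=1).
Iteration 2: edges from {n12,n31,n5} -> (n1, dist=2), (n3, dist=2), (n30, dist=2).
Iteration 3: no outgoing edges from {n1,n3,n30}; recursion stops.
Total rows emitted: 7.

7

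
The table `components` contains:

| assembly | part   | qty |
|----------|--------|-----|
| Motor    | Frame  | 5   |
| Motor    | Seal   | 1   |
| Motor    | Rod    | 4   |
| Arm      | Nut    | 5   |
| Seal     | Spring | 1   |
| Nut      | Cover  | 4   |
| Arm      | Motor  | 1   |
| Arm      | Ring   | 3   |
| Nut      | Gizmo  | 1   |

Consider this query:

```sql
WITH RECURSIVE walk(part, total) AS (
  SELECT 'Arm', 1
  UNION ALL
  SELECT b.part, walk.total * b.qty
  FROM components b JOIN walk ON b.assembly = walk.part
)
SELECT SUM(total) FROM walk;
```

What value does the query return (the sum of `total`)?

Base: (Arm, total=1).
Iteration 1: components of {Arm} -> Motor = 1*1 = 1, Nut = 1*5 = 5, Ring = 1*3 = 3.
Iteration 2: components of {Motor,Nut,Ring} -> Cover = 5*4 = 20, Frame = 1*5 = 5, Gizmo = 5*1 = 5, Rod = 1*4 = 4, Seal = 1*1 = 1.
Iteration 3: components of {Cover,Frame,Gizmo,Rod,Seal} -> Spring = 1*1 = 1.
Iteration 4: no further components; recursion stops.
SUM(total) = 1 + 1 + 5 + 3 + 1 + 4 + 5 + 20 + 5 + 1 = 46.

46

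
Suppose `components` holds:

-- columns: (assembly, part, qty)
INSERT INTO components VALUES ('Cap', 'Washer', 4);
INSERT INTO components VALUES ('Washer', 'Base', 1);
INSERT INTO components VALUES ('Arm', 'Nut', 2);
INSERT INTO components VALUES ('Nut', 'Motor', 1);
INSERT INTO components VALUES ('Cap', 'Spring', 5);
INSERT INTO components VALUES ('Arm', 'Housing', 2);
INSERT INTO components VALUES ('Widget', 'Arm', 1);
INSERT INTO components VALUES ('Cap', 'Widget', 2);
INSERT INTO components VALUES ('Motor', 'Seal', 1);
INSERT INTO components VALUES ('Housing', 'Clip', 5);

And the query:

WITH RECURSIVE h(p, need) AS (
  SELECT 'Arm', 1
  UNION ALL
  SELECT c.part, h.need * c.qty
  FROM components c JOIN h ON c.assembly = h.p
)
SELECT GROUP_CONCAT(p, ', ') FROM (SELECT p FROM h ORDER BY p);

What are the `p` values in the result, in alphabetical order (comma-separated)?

Base: (Arm, need=1).
Iteration 1: components of {Arm} -> Housing = 1*2 = 2, Nut = 1*2 = 2.
Iteration 2: components of {Housing,Nut} -> Clip = 2*5 = 10, Motor = 2*1 = 2.
Iteration 3: components of {Clip,Motor} -> Seal = 2*1 = 2.
Iteration 4: no further components; recursion stops.

Arm, Clip, Housing, Motor, Nut, Seal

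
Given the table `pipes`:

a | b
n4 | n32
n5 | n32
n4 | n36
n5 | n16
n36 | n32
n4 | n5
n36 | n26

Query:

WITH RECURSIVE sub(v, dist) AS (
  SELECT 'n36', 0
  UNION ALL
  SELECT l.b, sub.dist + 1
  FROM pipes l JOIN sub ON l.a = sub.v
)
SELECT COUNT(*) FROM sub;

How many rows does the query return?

3

Base: (n36, dist=0).
Iteration 1: edges from {n36} -> (n26, dist=1), (n32, dist=1).
Iteration 2: no outgoing edges from {n26,n32}; recursion stops.
Total rows emitted: 3.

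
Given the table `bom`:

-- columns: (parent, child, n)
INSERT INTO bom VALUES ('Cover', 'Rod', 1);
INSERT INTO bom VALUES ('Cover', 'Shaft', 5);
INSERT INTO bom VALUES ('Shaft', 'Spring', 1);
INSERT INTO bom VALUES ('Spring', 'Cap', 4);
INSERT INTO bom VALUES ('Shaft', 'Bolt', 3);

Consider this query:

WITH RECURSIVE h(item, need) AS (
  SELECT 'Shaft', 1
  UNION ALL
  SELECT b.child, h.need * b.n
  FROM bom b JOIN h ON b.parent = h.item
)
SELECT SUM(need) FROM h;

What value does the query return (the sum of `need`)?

9

Base: (Shaft, need=1).
Iteration 1: components of {Shaft} -> Bolt = 1*3 = 3, Spring = 1*1 = 1.
Iteration 2: components of {Bolt,Spring} -> Cap = 1*4 = 4.
Iteration 3: no further components; recursion stops.
SUM(need) = 1 + 1 + 3 + 4 = 9.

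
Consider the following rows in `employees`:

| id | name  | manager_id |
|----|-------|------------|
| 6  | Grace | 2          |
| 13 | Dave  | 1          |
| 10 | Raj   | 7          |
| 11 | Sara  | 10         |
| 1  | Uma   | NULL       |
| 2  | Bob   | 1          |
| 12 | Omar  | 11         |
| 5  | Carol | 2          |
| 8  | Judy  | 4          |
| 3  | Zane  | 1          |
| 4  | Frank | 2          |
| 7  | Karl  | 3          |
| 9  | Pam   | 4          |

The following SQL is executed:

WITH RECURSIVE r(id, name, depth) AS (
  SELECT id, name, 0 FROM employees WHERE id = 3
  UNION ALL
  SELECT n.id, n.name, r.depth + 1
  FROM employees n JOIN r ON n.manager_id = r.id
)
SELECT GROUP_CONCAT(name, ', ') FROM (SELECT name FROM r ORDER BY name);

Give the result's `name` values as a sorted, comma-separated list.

Karl, Omar, Raj, Sara, Zane

Base: id=3 (Zane) at depth 0.
Iteration 1: rows with manager_id in {3} -> Karl (id 7, depth 1).
Iteration 2: rows with manager_id in {7} -> Raj (id 10, depth 2).
Iteration 3: rows with manager_id in {10} -> Sara (id 11, depth 3).
Iteration 4: rows with manager_id in {11} -> Omar (id 12, depth 4).
Iteration 5: no rows with manager_id in {12}; recursion stops.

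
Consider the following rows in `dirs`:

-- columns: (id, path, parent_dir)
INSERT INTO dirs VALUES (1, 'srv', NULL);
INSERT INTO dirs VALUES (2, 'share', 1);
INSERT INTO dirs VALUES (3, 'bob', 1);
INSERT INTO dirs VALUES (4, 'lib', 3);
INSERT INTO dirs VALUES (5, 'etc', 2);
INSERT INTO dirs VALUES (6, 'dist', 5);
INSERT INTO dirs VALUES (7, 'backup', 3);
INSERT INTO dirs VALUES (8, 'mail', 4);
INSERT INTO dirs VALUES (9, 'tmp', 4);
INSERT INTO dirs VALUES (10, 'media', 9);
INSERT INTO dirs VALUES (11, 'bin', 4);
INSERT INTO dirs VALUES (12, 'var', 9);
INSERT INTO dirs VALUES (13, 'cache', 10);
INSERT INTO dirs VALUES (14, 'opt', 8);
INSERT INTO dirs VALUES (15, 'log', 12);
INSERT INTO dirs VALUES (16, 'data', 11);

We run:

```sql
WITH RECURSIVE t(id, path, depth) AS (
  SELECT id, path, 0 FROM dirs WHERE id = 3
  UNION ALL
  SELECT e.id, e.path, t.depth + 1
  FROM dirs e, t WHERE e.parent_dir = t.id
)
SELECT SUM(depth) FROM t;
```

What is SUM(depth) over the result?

Base: id=3 (bob) at depth 0.
Iteration 1: rows with parent_dir in {3} -> lib (id 4, depth 1), backup (id 7, depth 1).
Iteration 2: rows with parent_dir in {4,7} -> mail (id 8, depth 2), tmp (id 9, depth 2), bin (id 11, depth 2).
Iteration 3: rows with parent_dir in {8,9,11} -> media (id 10, depth 3), var (id 12, depth 3), opt (id 14, depth 3), data (id 16, depth 3).
Iteration 4: rows with parent_dir in {10,12,14,16} -> cache (id 13, depth 4), log (id 15, depth 4).
Iteration 5: no rows with parent_dir in {13,15}; recursion stops.
SUM(depth) = 0 + 1 + 1 + 2 + 2 + 2 + 3 + 3 + 3 + 3 + 4 + 4 = 28.

28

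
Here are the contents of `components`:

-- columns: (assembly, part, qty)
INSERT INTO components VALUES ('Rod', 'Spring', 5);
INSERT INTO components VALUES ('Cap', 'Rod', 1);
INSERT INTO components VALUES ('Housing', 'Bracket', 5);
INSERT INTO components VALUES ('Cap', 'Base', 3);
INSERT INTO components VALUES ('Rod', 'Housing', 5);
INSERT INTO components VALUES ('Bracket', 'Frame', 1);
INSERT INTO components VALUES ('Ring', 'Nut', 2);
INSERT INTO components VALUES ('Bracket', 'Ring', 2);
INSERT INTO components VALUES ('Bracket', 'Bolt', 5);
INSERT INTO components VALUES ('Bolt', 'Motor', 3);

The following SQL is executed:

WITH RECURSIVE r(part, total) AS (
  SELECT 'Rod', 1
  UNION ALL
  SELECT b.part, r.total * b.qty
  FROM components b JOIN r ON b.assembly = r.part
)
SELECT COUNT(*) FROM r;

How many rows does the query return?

9

Base: (Rod, total=1).
Iteration 1: components of {Rod} -> Housing = 1*5 = 5, Spring = 1*5 = 5.
Iteration 2: components of {Housing,Spring} -> Bracket = 5*5 = 25.
Iteration 3: components of {Bracket} -> Bolt = 25*5 = 125, Frame = 25*1 = 25, Ring = 25*2 = 50.
Iteration 4: components of {Bolt,Frame,Ring} -> Motor = 125*3 = 375, Nut = 50*2 = 100.
Iteration 5: no further components; recursion stops.
Total rows emitted: 9.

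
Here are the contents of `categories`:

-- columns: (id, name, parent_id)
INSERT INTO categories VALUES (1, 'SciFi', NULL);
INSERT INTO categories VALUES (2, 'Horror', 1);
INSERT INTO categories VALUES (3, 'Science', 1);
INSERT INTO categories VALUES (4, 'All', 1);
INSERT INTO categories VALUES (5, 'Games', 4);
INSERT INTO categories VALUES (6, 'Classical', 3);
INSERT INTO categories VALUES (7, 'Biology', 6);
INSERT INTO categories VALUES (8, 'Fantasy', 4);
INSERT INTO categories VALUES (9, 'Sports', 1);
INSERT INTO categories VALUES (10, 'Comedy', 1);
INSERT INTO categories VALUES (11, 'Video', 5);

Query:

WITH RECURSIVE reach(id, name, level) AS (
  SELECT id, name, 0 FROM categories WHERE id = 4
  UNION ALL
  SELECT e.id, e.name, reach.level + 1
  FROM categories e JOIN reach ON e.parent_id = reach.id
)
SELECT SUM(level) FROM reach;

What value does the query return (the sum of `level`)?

Base: id=4 (All) at level 0.
Iteration 1: rows with parent_id in {4} -> Games (id 5, level 1), Fantasy (id 8, level 1).
Iteration 2: rows with parent_id in {5,8} -> Video (id 11, level 2).
Iteration 3: no rows with parent_id in {11}; recursion stops.
SUM(level) = 0 + 1 + 1 + 2 = 4.

4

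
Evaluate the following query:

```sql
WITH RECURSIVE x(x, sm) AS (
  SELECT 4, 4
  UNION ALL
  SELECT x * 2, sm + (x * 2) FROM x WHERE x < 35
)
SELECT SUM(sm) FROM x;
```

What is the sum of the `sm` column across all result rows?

Base: x=4, sm=4.
Iteration 1: 4 < 35 holds -> x = 4 * 2 = 8, sm = 4 + 8 = 12.
Iteration 2: 8 < 35 holds -> x = 8 * 2 = 16, sm = 12 + 16 = 28.
Iteration 3: 16 < 35 holds -> x = 16 * 2 = 32, sm = 28 + 32 = 60.
Iteration 4: 32 < 35 holds -> x = 32 * 2 = 64, sm = 60 + 64 = 124.
Iteration 5: 64 < 35 fails; recursion stops.
SUM(sm) = 4 + 12 + 28 + 60 + 124 = 228.

228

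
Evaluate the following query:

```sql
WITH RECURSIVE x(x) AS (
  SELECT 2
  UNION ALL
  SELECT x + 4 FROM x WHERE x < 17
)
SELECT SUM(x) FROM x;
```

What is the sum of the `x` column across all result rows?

Base: x=2.
Iteration 1: 2 < 17 holds -> x = 2 + 4 = 6.
Iteration 2: 6 < 17 holds -> x = 6 + 4 = 10.
Iteration 3: 10 < 17 holds -> x = 10 + 4 = 14.
Iteration 4: 14 < 17 holds -> x = 14 + 4 = 18.
Iteration 5: 18 < 17 fails; recursion stops.
SUM(x) = 2 + 6 + 10 + 14 + 18 = 50.

50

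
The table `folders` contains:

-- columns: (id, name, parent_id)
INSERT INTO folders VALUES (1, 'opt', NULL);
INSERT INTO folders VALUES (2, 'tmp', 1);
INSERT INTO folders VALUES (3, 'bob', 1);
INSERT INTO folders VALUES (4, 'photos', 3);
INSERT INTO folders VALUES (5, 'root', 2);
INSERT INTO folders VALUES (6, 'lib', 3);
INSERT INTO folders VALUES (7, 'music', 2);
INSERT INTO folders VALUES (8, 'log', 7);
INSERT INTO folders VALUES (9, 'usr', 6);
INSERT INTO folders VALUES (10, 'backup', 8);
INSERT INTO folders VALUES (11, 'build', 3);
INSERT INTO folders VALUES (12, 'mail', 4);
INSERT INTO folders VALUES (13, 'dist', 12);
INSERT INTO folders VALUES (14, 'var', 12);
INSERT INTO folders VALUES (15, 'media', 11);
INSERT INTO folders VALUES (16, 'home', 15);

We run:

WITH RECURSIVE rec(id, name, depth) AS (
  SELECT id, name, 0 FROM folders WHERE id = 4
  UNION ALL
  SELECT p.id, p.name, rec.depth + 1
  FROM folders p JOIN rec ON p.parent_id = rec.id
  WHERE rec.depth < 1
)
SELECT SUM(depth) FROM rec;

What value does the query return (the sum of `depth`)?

Base: id=4 (photos) at depth 0.
Iteration 1: rows with parent_id in {4} -> mail (id 12, depth 1).
Iteration 2: depth < 1 fails for all current rows; recursion stops.
SUM(depth) = 0 + 1 = 1.

1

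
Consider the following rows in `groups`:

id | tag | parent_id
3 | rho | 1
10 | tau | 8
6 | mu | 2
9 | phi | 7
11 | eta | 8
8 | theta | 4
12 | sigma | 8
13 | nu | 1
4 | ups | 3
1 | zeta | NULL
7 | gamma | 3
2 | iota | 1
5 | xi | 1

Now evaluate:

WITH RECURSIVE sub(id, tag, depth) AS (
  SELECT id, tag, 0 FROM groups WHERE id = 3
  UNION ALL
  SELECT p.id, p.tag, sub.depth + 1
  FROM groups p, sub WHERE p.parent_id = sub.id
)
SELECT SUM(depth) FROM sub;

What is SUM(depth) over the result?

Base: id=3 (rho) at depth 0.
Iteration 1: rows with parent_id in {3} -> ups (id 4, depth 1), gamma (id 7, depth 1).
Iteration 2: rows with parent_id in {4,7} -> theta (id 8, depth 2), phi (id 9, depth 2).
Iteration 3: rows with parent_id in {8,9} -> tau (id 10, depth 3), eta (id 11, depth 3), sigma (id 12, depth 3).
Iteration 4: no rows with parent_id in {10,11,12}; recursion stops.
SUM(depth) = 0 + 1 + 1 + 2 + 2 + 3 + 3 + 3 = 15.

15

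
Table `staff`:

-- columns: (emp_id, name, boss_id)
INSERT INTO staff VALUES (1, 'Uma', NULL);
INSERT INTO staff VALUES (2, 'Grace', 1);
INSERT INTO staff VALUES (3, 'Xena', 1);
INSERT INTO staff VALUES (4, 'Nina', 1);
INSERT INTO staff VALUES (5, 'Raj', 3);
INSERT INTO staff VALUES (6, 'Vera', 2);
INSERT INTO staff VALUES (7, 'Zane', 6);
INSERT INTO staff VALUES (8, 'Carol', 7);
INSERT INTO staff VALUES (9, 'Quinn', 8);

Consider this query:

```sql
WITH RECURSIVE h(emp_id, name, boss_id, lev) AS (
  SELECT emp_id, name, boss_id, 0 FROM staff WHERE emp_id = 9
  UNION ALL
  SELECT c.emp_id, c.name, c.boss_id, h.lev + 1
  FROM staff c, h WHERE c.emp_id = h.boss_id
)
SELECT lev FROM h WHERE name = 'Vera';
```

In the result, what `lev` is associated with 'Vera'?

Base: emp_id=9 (Quinn), boss_id=8, lev 0.
Iteration 1: join on emp_id=8 -> Carol (id 8, boss_id=7, lev 1).
Iteration 2: join on emp_id=7 -> Zane (id 7, boss_id=6, lev 2).
Iteration 3: join on emp_id=6 -> Vera (id 6, boss_id=2, lev 3).
Iteration 4: join on emp_id=2 -> Grace (id 2, boss_id=1, lev 4).
Iteration 5: join on emp_id=1 -> Uma (id 1, boss_id=NULL, lev 5).
Iteration 6: boss_id is NULL; no match; recursion stops.

3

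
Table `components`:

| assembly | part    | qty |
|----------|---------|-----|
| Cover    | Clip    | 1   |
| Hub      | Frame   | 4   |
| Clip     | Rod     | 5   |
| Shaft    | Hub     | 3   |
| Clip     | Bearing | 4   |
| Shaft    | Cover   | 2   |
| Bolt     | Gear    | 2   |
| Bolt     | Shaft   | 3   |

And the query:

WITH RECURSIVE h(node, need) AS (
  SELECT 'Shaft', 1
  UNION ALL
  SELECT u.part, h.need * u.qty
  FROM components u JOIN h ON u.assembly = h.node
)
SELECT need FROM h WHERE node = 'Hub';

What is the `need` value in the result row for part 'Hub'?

3

Base: (Shaft, need=1).
Iteration 1: components of {Shaft} -> Cover = 1*2 = 2, Hub = 1*3 = 3.
Iteration 2: components of {Cover,Hub} -> Clip = 2*1 = 2, Frame = 3*4 = 12.
Iteration 3: components of {Clip,Frame} -> Bearing = 2*4 = 8, Rod = 2*5 = 10.
Iteration 4: no further components; recursion stops.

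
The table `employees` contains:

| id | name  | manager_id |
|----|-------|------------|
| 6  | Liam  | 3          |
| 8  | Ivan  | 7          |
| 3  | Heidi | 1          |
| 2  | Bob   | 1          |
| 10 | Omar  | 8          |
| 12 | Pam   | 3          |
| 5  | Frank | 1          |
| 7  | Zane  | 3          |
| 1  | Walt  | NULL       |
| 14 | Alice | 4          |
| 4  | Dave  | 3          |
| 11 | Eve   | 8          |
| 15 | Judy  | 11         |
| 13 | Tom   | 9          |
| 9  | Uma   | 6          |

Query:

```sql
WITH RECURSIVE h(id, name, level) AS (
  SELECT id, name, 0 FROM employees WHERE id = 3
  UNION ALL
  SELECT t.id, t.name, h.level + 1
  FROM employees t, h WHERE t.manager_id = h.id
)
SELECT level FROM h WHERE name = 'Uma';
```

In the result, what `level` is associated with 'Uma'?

2

Base: id=3 (Heidi) at level 0.
Iteration 1: rows with manager_id in {3} -> Dave (id 4, level 1), Liam (id 6, level 1), Zane (id 7, level 1), Pam (id 12, level 1).
Iteration 2: rows with manager_id in {4,6,7,12} -> Ivan (id 8, level 2), Uma (id 9, level 2), Alice (id 14, level 2).
Iteration 3: rows with manager_id in {8,9,14} -> Omar (id 10, level 3), Eve (id 11, level 3), Tom (id 13, level 3).
Iteration 4: rows with manager_id in {10,11,13} -> Judy (id 15, level 4).
Iteration 5: no rows with manager_id in {15}; recursion stops.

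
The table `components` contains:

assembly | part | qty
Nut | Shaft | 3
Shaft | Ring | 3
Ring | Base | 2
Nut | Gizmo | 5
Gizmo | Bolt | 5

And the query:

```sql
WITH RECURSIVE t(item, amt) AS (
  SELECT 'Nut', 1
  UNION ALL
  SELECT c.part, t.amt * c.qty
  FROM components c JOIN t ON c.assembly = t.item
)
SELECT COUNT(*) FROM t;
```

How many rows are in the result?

Base: (Nut, amt=1).
Iteration 1: components of {Nut} -> Gizmo = 1*5 = 5, Shaft = 1*3 = 3.
Iteration 2: components of {Gizmo,Shaft} -> Bolt = 5*5 = 25, Ring = 3*3 = 9.
Iteration 3: components of {Bolt,Ring} -> Base = 9*2 = 18.
Iteration 4: no further components; recursion stops.
Total rows emitted: 6.

6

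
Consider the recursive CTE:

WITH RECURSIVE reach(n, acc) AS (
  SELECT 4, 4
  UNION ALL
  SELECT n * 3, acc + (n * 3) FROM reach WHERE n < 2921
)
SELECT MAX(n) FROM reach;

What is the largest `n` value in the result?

Base: n=4, acc=4.
Iteration 1: 4 < 2921 holds -> n = 4 * 3 = 12, acc = 4 + 12 = 16.
Iteration 2: 12 < 2921 holds -> n = 12 * 3 = 36, acc = 16 + 36 = 52.
Iteration 3: 36 < 2921 holds -> n = 36 * 3 = 108, acc = 52 + 108 = 160.
Iteration 4: 108 < 2921 holds -> n = 108 * 3 = 324, acc = 160 + 324 = 484.
Iteration 5: 324 < 2921 holds -> n = 324 * 3 = 972, acc = 484 + 972 = 1456.
Iteration 6: 972 < 2921 holds -> n = 972 * 3 = 2916, acc = 1456 + 2916 = 4372.
Iteration 7: 2916 < 2921 holds -> n = 2916 * 3 = 8748, acc = 4372 + 8748 = 13120.
Iteration 8: 8748 < 2921 fails; recursion stops.
n values: 4, 12, 36, 108, 324, 972, 2916, 8748; the maximum is 8748.

8748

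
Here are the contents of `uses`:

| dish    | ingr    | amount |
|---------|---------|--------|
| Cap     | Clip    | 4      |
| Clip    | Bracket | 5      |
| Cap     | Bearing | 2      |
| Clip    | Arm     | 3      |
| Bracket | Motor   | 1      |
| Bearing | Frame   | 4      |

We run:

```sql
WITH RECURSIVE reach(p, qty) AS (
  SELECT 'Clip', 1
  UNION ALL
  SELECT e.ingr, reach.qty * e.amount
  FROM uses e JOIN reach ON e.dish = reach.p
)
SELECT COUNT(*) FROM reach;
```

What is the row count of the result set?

4

Base: (Clip, qty=1).
Iteration 1: components of {Clip} -> Arm = 1*3 = 3, Bracket = 1*5 = 5.
Iteration 2: components of {Arm,Bracket} -> Motor = 5*1 = 5.
Iteration 3: no further components; recursion stops.
Total rows emitted: 4.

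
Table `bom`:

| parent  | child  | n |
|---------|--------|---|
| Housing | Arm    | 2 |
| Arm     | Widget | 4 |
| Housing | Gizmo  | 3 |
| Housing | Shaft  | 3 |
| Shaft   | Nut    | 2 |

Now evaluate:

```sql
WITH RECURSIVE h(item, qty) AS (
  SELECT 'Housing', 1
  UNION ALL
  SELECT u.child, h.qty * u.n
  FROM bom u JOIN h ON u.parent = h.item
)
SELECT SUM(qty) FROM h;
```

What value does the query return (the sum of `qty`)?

23

Base: (Housing, qty=1).
Iteration 1: components of {Housing} -> Arm = 1*2 = 2, Gizmo = 1*3 = 3, Shaft = 1*3 = 3.
Iteration 2: components of {Arm,Gizmo,Shaft} -> Nut = 3*2 = 6, Widget = 2*4 = 8.
Iteration 3: no further components; recursion stops.
SUM(qty) = 1 + 2 + 3 + 3 + 8 + 6 = 23.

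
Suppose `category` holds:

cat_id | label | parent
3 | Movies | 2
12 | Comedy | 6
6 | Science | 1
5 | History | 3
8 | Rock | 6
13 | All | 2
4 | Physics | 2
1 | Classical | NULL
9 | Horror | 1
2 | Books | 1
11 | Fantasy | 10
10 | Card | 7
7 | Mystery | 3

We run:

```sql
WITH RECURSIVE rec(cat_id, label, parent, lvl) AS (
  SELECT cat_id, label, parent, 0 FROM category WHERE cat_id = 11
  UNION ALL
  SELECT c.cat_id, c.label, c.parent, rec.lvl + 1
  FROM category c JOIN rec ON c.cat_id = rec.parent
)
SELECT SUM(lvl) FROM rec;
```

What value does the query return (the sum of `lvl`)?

15

Base: cat_id=11 (Fantasy), parent=10, lvl 0.
Iteration 1: join on cat_id=10 -> Card (id 10, parent=7, lvl 1).
Iteration 2: join on cat_id=7 -> Mystery (id 7, parent=3, lvl 2).
Iteration 3: join on cat_id=3 -> Movies (id 3, parent=2, lvl 3).
Iteration 4: join on cat_id=2 -> Books (id 2, parent=1, lvl 4).
Iteration 5: join on cat_id=1 -> Classical (id 1, parent=NULL, lvl 5).
Iteration 6: parent is NULL; no match; recursion stops.
SUM(lvl) = 0 + 1 + 2 + 3 + 4 + 5 = 15.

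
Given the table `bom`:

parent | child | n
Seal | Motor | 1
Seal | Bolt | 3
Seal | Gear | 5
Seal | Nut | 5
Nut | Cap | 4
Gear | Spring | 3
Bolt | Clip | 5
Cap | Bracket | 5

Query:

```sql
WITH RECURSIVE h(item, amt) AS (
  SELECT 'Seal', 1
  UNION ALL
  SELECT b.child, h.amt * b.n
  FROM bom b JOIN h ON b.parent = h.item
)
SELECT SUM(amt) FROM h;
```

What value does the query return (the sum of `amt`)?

Base: (Seal, amt=1).
Iteration 1: components of {Seal} -> Bolt = 1*3 = 3, Gear = 1*5 = 5, Motor = 1*1 = 1, Nut = 1*5 = 5.
Iteration 2: components of {Bolt,Gear,Motor,Nut} -> Cap = 5*4 = 20, Clip = 3*5 = 15, Spring = 5*3 = 15.
Iteration 3: components of {Cap,Clip,Spring} -> Bracket = 20*5 = 100.
Iteration 4: no further components; recursion stops.
SUM(amt) = 1 + 1 + 3 + 5 + 5 + 15 + 15 + 20 + 100 = 165.

165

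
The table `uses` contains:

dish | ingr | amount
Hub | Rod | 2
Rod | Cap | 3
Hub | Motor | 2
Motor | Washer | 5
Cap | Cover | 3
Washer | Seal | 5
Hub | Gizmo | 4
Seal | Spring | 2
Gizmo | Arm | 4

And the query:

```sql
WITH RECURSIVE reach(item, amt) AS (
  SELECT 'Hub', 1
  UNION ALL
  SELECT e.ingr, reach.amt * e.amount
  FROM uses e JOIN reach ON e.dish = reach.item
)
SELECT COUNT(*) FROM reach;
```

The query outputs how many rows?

10

Base: (Hub, amt=1).
Iteration 1: components of {Hub} -> Gizmo = 1*4 = 4, Motor = 1*2 = 2, Rod = 1*2 = 2.
Iteration 2: components of {Gizmo,Motor,Rod} -> Arm = 4*4 = 16, Cap = 2*3 = 6, Washer = 2*5 = 10.
Iteration 3: components of {Arm,Cap,Washer} -> Cover = 6*3 = 18, Seal = 10*5 = 50.
Iteration 4: components of {Cover,Seal} -> Spring = 50*2 = 100.
Iteration 5: no further components; recursion stops.
Total rows emitted: 10.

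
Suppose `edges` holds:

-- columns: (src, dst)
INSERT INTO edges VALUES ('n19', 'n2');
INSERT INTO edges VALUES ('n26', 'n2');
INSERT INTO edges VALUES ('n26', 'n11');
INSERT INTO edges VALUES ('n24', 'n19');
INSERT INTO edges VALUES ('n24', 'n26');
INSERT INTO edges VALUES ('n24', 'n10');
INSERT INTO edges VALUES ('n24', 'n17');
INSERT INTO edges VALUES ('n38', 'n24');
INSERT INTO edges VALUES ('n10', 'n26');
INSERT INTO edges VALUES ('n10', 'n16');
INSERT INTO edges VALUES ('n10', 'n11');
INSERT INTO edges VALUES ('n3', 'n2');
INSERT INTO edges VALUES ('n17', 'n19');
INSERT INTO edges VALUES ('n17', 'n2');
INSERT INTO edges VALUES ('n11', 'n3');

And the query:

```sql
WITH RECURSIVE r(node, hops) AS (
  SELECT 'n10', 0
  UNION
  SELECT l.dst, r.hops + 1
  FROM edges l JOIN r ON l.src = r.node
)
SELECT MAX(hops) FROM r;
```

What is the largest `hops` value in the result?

Base: (n10, hops=0).
Iteration 1: edges from {n10} -> (n11, hops=1), (n16, hops=1), (n26, hops=1).
Iteration 2: edges from {n11,n16,n26} -> (n11, hops=2), (n2, hops=2), (n3, hops=2).
Iteration 3: edges from {n11,n2,n3} -> (n2, hops=3), (n3, hops=3).
Iteration 4: edges from {n2,n3} -> (n2, hops=4).
Iteration 5: no outgoing edges from {n2}; recursion stops.
hops values: 0, 1, 1, 1, 2, 2, 2, 3, 3, 4; the maximum is 4.

4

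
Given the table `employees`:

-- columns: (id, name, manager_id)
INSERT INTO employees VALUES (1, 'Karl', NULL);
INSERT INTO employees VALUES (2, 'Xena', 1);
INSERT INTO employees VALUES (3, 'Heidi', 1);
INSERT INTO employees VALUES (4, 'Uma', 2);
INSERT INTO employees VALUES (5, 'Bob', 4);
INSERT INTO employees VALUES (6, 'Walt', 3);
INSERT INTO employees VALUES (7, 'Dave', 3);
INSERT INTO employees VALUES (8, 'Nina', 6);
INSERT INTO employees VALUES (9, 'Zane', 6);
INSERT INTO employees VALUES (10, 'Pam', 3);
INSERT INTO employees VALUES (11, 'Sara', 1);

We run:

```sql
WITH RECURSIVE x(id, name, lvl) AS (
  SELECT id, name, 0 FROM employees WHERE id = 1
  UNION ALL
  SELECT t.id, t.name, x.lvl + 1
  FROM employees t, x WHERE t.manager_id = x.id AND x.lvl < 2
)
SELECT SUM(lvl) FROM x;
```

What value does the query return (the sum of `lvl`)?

11

Base: id=1 (Karl) at lvl 0.
Iteration 1: rows with manager_id in {1} -> Xena (id 2, lvl 1), Heidi (id 3, lvl 1), Sara (id 11, lvl 1).
Iteration 2: rows with manager_id in {2,3,11} -> Uma (id 4, lvl 2), Walt (id 6, lvl 2), Dave (id 7, lvl 2), Pam (id 10, lvl 2).
Iteration 3: lvl < 2 fails for all current rows; recursion stops.
SUM(lvl) = 0 + 1 + 1 + 1 + 2 + 2 + 2 + 2 = 11.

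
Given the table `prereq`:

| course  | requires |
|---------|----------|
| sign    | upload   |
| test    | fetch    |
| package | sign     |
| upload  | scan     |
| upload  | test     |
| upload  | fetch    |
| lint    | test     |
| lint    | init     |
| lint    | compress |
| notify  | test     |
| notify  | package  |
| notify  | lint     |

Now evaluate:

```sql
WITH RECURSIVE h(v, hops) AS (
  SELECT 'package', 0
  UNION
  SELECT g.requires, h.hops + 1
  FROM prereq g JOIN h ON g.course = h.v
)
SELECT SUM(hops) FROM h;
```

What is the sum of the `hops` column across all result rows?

16

Base: (package, hops=0).
Iteration 1: edges from {package} -> (sign, hops=1).
Iteration 2: edges from {sign} -> (upload, hops=2).
Iteration 3: edges from {upload} -> (fetch, hops=3), (scan, hops=3), (test, hops=3).
Iteration 4: edges from {fetch,scan,test} -> (fetch, hops=4).
Iteration 5: no outgoing edges from {fetch}; recursion stops.
SUM(hops) = 0 + 1 + 2 + 3 + 3 + 3 + 4 = 16.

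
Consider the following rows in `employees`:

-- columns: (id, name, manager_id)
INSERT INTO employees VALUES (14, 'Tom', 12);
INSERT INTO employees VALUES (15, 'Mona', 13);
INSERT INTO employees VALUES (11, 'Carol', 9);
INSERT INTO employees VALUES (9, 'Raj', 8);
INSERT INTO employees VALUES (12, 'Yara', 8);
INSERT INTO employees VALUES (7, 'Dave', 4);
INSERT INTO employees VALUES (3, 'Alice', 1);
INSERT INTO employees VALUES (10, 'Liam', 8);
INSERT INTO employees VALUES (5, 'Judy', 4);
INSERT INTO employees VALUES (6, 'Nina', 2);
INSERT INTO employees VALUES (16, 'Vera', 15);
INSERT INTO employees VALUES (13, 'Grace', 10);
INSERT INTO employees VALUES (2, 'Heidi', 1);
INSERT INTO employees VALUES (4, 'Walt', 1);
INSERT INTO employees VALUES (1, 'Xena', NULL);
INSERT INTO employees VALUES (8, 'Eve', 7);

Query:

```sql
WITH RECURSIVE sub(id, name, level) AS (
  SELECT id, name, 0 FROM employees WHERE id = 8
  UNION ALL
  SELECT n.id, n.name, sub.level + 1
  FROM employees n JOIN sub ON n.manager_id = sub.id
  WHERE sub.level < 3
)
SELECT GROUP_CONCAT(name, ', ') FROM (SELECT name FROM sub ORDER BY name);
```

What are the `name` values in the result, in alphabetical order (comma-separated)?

Carol, Eve, Grace, Liam, Mona, Raj, Tom, Yara

Base: id=8 (Eve) at level 0.
Iteration 1: rows with manager_id in {8} -> Raj (id 9, level 1), Liam (id 10, level 1), Yara (id 12, level 1).
Iteration 2: rows with manager_id in {9,10,12} -> Carol (id 11, level 2), Grace (id 13, level 2), Tom (id 14, level 2).
Iteration 3: rows with manager_id in {11,13,14} -> Mona (id 15, level 3).
Iteration 4: level < 3 fails for all current rows; recursion stops.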